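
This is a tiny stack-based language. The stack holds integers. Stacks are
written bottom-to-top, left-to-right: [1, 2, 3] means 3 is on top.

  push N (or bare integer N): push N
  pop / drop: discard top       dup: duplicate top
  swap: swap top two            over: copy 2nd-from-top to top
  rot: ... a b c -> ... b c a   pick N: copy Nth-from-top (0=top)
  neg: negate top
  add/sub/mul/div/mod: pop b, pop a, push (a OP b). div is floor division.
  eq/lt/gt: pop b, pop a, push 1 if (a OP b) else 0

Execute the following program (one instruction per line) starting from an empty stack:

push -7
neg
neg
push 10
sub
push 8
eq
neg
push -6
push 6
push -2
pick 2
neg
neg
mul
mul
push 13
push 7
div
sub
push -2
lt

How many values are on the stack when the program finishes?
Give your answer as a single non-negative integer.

Answer: 3

Derivation:
After 'push -7': stack = [-7] (depth 1)
After 'neg': stack = [7] (depth 1)
After 'neg': stack = [-7] (depth 1)
After 'push 10': stack = [-7, 10] (depth 2)
After 'sub': stack = [-17] (depth 1)
After 'push 8': stack = [-17, 8] (depth 2)
After 'eq': stack = [0] (depth 1)
After 'neg': stack = [0] (depth 1)
After 'push -6': stack = [0, -6] (depth 2)
After 'push 6': stack = [0, -6, 6] (depth 3)
  ...
After 'neg': stack = [0, -6, 6, -2, 6] (depth 5)
After 'neg': stack = [0, -6, 6, -2, -6] (depth 5)
After 'mul': stack = [0, -6, 6, 12] (depth 4)
After 'mul': stack = [0, -6, 72] (depth 3)
After 'push 13': stack = [0, -6, 72, 13] (depth 4)
After 'push 7': stack = [0, -6, 72, 13, 7] (depth 5)
After 'div': stack = [0, -6, 72, 1] (depth 4)
After 'sub': stack = [0, -6, 71] (depth 3)
After 'push -2': stack = [0, -6, 71, -2] (depth 4)
After 'lt': stack = [0, -6, 0] (depth 3)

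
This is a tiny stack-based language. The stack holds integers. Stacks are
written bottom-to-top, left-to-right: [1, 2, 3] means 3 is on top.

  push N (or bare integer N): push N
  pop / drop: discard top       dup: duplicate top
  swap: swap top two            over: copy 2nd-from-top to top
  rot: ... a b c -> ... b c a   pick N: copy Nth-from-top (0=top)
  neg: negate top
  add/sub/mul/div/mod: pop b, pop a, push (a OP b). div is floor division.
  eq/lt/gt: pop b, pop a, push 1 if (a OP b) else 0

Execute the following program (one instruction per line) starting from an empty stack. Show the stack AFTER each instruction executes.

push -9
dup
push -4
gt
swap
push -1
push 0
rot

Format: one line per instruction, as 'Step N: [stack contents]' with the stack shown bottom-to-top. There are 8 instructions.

Step 1: [-9]
Step 2: [-9, -9]
Step 3: [-9, -9, -4]
Step 4: [-9, 0]
Step 5: [0, -9]
Step 6: [0, -9, -1]
Step 7: [0, -9, -1, 0]
Step 8: [0, -1, 0, -9]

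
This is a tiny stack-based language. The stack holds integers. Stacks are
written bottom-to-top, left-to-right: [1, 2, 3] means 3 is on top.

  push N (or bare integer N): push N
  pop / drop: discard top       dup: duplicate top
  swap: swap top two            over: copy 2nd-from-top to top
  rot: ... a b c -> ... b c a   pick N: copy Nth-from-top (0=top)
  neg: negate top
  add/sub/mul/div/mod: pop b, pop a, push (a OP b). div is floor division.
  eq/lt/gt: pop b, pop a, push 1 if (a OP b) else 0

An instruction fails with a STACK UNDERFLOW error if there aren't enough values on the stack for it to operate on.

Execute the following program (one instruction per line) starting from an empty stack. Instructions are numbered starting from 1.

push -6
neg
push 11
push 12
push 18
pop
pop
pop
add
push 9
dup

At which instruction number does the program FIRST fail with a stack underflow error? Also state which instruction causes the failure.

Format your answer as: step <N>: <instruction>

Step 1 ('push -6'): stack = [-6], depth = 1
Step 2 ('neg'): stack = [6], depth = 1
Step 3 ('push 11'): stack = [6, 11], depth = 2
Step 4 ('push 12'): stack = [6, 11, 12], depth = 3
Step 5 ('push 18'): stack = [6, 11, 12, 18], depth = 4
Step 6 ('pop'): stack = [6, 11, 12], depth = 3
Step 7 ('pop'): stack = [6, 11], depth = 2
Step 8 ('pop'): stack = [6], depth = 1
Step 9 ('add'): needs 2 value(s) but depth is 1 — STACK UNDERFLOW

Answer: step 9: add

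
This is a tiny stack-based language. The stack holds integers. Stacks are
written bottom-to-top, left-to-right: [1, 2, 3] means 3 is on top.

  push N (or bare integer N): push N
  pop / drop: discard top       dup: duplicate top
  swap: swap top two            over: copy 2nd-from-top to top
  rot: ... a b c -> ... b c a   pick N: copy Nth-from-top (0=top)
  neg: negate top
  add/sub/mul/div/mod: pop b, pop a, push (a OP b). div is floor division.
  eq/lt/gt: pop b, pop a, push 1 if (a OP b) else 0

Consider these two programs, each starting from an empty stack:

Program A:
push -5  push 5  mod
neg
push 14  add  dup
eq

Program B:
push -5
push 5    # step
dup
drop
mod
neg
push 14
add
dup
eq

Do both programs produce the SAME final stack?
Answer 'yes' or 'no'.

Answer: yes

Derivation:
Program A trace:
  After 'push -5': [-5]
  After 'push 5': [-5, 5]
  After 'mod': [0]
  After 'neg': [0]
  After 'push 14': [0, 14]
  After 'add': [14]
  After 'dup': [14, 14]
  After 'eq': [1]
Program A final stack: [1]

Program B trace:
  After 'push -5': [-5]
  After 'push 5': [-5, 5]
  After 'dup': [-5, 5, 5]
  After 'drop': [-5, 5]
  After 'mod': [0]
  After 'neg': [0]
  After 'push 14': [0, 14]
  After 'add': [14]
  After 'dup': [14, 14]
  After 'eq': [1]
Program B final stack: [1]
Same: yes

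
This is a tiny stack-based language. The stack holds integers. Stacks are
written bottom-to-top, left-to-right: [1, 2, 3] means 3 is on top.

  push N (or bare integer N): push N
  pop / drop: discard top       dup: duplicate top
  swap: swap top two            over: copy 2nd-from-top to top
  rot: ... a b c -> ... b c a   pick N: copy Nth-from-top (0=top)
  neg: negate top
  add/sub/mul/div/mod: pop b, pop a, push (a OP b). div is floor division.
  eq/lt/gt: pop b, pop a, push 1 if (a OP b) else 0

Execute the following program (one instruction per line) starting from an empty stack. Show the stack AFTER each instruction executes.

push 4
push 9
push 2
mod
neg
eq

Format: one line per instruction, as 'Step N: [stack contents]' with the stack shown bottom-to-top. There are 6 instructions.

Step 1: [4]
Step 2: [4, 9]
Step 3: [4, 9, 2]
Step 4: [4, 1]
Step 5: [4, -1]
Step 6: [0]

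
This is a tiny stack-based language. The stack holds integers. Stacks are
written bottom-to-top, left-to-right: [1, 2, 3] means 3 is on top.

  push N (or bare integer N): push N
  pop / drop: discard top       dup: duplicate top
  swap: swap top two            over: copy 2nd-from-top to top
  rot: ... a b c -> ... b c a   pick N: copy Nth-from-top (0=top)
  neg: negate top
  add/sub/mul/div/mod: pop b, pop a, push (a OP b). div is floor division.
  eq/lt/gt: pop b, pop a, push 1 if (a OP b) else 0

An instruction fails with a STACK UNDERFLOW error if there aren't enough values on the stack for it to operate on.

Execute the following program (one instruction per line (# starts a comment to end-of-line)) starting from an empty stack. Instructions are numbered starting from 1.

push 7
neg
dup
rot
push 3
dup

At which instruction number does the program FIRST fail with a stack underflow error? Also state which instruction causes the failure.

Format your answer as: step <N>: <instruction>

Answer: step 4: rot

Derivation:
Step 1 ('push 7'): stack = [7], depth = 1
Step 2 ('neg'): stack = [-7], depth = 1
Step 3 ('dup'): stack = [-7, -7], depth = 2
Step 4 ('rot'): needs 3 value(s) but depth is 2 — STACK UNDERFLOW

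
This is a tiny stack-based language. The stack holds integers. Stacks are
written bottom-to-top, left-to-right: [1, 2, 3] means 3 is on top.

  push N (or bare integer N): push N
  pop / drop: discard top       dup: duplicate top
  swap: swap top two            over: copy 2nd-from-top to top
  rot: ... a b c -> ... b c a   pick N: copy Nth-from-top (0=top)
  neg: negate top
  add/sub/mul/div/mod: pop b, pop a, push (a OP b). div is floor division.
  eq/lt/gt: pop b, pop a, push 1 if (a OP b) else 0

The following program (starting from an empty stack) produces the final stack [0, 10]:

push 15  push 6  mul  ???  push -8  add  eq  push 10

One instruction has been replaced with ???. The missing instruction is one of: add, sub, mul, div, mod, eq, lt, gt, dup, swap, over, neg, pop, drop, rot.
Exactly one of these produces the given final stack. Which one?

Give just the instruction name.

Stack before ???: [90]
Stack after ???:  [90, 90]
The instruction that transforms [90] -> [90, 90] is: dup

Answer: dup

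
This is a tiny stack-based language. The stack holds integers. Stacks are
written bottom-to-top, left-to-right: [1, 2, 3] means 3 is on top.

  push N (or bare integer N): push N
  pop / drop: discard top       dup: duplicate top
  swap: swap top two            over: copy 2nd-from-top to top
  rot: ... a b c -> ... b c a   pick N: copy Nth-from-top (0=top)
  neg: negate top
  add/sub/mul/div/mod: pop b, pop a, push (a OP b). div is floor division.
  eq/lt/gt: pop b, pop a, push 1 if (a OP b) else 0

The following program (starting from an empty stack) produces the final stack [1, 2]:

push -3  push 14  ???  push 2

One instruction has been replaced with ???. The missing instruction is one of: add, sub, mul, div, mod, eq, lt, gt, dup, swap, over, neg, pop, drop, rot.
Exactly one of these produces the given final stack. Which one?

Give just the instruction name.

Answer: lt

Derivation:
Stack before ???: [-3, 14]
Stack after ???:  [1]
The instruction that transforms [-3, 14] -> [1] is: lt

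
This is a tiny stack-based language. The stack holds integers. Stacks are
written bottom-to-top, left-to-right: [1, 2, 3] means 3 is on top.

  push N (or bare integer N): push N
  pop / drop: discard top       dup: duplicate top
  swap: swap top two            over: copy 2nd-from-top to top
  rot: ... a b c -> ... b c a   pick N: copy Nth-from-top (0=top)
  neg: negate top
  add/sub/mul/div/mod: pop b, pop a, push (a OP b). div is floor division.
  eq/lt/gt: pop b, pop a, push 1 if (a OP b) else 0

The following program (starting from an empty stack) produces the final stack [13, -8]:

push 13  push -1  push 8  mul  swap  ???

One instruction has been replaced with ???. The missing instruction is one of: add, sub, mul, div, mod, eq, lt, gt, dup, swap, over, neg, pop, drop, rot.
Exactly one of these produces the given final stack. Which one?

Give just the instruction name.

Stack before ???: [-8, 13]
Stack after ???:  [13, -8]
The instruction that transforms [-8, 13] -> [13, -8] is: swap

Answer: swap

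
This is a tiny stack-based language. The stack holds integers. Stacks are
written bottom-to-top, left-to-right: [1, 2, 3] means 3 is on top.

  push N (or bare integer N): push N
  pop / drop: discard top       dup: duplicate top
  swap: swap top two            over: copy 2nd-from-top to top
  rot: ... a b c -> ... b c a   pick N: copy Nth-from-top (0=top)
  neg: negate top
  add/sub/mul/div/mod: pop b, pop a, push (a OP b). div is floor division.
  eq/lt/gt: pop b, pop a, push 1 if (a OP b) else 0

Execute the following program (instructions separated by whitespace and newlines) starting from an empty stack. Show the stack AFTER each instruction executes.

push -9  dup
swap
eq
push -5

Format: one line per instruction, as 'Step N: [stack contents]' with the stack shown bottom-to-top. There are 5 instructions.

Step 1: [-9]
Step 2: [-9, -9]
Step 3: [-9, -9]
Step 4: [1]
Step 5: [1, -5]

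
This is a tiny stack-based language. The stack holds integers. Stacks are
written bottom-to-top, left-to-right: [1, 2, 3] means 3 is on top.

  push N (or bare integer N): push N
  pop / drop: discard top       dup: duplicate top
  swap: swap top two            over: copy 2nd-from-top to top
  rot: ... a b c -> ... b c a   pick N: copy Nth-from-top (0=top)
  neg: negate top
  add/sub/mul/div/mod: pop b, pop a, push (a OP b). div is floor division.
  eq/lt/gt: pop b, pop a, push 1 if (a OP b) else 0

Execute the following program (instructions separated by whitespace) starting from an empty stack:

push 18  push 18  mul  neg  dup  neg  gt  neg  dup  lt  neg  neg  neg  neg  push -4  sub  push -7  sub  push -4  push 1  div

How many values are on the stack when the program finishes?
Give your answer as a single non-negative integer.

Answer: 2

Derivation:
After 'push 18': stack = [18] (depth 1)
After 'push 18': stack = [18, 18] (depth 2)
After 'mul': stack = [324] (depth 1)
After 'neg': stack = [-324] (depth 1)
After 'dup': stack = [-324, -324] (depth 2)
After 'neg': stack = [-324, 324] (depth 2)
After 'gt': stack = [0] (depth 1)
After 'neg': stack = [0] (depth 1)
After 'dup': stack = [0, 0] (depth 2)
After 'lt': stack = [0] (depth 1)
  ...
After 'neg': stack = [0] (depth 1)
After 'neg': stack = [0] (depth 1)
After 'neg': stack = [0] (depth 1)
After 'push -4': stack = [0, -4] (depth 2)
After 'sub': stack = [4] (depth 1)
After 'push -7': stack = [4, -7] (depth 2)
After 'sub': stack = [11] (depth 1)
After 'push -4': stack = [11, -4] (depth 2)
After 'push 1': stack = [11, -4, 1] (depth 3)
After 'div': stack = [11, -4] (depth 2)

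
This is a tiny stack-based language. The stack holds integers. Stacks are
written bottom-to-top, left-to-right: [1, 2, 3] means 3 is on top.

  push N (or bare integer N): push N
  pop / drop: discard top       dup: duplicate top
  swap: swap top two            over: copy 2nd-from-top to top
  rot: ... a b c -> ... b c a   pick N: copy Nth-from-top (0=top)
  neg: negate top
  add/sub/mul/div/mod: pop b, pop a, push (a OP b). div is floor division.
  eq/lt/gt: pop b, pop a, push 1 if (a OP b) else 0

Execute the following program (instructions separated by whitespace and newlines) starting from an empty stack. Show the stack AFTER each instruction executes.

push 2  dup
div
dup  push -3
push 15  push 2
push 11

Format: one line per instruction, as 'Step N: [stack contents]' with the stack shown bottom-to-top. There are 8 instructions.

Step 1: [2]
Step 2: [2, 2]
Step 3: [1]
Step 4: [1, 1]
Step 5: [1, 1, -3]
Step 6: [1, 1, -3, 15]
Step 7: [1, 1, -3, 15, 2]
Step 8: [1, 1, -3, 15, 2, 11]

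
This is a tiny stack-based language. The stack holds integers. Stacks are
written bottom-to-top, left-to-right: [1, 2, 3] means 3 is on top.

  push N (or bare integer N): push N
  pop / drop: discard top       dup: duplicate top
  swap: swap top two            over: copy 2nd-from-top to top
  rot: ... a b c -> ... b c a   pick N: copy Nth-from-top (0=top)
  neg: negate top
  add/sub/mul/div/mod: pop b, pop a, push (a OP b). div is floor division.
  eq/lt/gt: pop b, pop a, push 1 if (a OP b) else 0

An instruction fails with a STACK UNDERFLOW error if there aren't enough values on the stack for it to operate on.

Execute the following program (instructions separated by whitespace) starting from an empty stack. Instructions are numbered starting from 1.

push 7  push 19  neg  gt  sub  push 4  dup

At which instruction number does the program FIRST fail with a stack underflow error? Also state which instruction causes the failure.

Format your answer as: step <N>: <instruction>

Answer: step 5: sub

Derivation:
Step 1 ('push 7'): stack = [7], depth = 1
Step 2 ('push 19'): stack = [7, 19], depth = 2
Step 3 ('neg'): stack = [7, -19], depth = 2
Step 4 ('gt'): stack = [1], depth = 1
Step 5 ('sub'): needs 2 value(s) but depth is 1 — STACK UNDERFLOW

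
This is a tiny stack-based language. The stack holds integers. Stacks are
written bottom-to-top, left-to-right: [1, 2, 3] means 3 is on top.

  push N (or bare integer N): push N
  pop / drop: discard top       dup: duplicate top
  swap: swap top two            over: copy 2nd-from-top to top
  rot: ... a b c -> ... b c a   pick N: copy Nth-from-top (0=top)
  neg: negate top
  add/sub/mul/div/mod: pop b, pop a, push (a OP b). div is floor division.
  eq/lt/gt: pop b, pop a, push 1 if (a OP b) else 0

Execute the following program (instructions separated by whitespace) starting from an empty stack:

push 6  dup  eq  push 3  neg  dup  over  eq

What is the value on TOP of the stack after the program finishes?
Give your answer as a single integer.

After 'push 6': [6]
After 'dup': [6, 6]
After 'eq': [1]
After 'push 3': [1, 3]
After 'neg': [1, -3]
After 'dup': [1, -3, -3]
After 'over': [1, -3, -3, -3]
After 'eq': [1, -3, 1]

Answer: 1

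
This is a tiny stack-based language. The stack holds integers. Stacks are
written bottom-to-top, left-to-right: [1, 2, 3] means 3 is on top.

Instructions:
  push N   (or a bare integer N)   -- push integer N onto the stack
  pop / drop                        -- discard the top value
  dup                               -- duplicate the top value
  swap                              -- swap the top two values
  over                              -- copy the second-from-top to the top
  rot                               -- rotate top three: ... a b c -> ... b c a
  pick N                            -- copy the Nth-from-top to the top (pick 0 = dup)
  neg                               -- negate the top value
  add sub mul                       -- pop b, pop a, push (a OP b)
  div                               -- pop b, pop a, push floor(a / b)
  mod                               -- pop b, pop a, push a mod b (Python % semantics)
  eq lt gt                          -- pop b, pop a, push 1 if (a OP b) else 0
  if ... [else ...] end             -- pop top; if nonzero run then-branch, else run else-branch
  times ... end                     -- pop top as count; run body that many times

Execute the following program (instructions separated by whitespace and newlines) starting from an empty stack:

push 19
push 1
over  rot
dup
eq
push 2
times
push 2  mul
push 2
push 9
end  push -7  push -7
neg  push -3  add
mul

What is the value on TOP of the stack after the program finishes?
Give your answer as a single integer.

After 'push 19': [19]
After 'push 1': [19, 1]
After 'over': [19, 1, 19]
After 'rot': [1, 19, 19]
After 'dup': [1, 19, 19, 19]
After 'eq': [1, 19, 1]
After 'push 2': [1, 19, 1, 2]
After 'times': [1, 19, 1]
After 'push 2': [1, 19, 1, 2]
After 'mul': [1, 19, 2]
  ...
After 'push 2': [1, 19, 2, 2, 9, 2]
After 'mul': [1, 19, 2, 2, 18]
After 'push 2': [1, 19, 2, 2, 18, 2]
After 'push 9': [1, 19, 2, 2, 18, 2, 9]
After 'push -7': [1, 19, 2, 2, 18, 2, 9, -7]
After 'push -7': [1, 19, 2, 2, 18, 2, 9, -7, -7]
After 'neg': [1, 19, 2, 2, 18, 2, 9, -7, 7]
After 'push -3': [1, 19, 2, 2, 18, 2, 9, -7, 7, -3]
After 'add': [1, 19, 2, 2, 18, 2, 9, -7, 4]
After 'mul': [1, 19, 2, 2, 18, 2, 9, -28]

Answer: -28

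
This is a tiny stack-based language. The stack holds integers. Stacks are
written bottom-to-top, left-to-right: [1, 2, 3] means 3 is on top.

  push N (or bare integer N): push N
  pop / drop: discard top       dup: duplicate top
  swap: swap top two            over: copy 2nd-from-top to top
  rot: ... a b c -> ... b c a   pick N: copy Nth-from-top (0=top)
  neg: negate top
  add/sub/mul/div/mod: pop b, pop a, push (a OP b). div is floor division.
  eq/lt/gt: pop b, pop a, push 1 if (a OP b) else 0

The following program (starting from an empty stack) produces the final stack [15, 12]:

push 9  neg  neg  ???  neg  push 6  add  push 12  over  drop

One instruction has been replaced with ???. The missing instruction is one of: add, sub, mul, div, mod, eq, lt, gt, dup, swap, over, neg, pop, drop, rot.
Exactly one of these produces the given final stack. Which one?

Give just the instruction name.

Stack before ???: [9]
Stack after ???:  [-9]
The instruction that transforms [9] -> [-9] is: neg

Answer: neg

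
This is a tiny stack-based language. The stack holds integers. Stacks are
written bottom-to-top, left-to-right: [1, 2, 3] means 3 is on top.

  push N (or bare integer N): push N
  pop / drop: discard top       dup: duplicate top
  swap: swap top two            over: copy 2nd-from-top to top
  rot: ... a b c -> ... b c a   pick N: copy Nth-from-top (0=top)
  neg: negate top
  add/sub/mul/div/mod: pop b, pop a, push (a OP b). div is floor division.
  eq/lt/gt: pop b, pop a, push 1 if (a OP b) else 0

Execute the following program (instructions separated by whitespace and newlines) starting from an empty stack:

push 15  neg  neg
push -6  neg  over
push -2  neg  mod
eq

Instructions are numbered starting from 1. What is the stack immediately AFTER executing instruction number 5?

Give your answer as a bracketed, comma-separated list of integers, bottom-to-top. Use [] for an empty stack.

Answer: [15, 6]

Derivation:
Step 1 ('push 15'): [15]
Step 2 ('neg'): [-15]
Step 3 ('neg'): [15]
Step 4 ('push -6'): [15, -6]
Step 5 ('neg'): [15, 6]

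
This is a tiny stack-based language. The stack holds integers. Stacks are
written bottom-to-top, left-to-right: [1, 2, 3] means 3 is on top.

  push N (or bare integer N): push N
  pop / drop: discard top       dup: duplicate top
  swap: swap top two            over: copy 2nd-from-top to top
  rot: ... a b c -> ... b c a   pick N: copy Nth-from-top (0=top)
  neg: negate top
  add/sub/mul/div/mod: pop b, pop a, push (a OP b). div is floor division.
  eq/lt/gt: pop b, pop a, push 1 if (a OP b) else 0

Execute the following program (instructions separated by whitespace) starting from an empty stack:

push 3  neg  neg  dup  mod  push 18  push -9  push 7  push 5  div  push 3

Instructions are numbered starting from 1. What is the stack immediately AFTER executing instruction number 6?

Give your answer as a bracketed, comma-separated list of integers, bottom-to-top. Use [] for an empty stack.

Answer: [0, 18]

Derivation:
Step 1 ('push 3'): [3]
Step 2 ('neg'): [-3]
Step 3 ('neg'): [3]
Step 4 ('dup'): [3, 3]
Step 5 ('mod'): [0]
Step 6 ('push 18'): [0, 18]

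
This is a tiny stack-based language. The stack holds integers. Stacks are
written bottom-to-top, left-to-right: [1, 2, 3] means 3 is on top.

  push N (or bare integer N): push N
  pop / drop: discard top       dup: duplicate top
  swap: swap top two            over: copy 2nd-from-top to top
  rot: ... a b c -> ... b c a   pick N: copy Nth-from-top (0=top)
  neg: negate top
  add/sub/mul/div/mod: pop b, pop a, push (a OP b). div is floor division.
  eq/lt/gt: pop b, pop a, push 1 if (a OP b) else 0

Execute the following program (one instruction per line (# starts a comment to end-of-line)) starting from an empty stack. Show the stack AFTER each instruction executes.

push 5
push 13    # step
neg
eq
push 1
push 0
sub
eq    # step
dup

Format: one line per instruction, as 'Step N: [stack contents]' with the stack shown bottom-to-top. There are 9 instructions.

Step 1: [5]
Step 2: [5, 13]
Step 3: [5, -13]
Step 4: [0]
Step 5: [0, 1]
Step 6: [0, 1, 0]
Step 7: [0, 1]
Step 8: [0]
Step 9: [0, 0]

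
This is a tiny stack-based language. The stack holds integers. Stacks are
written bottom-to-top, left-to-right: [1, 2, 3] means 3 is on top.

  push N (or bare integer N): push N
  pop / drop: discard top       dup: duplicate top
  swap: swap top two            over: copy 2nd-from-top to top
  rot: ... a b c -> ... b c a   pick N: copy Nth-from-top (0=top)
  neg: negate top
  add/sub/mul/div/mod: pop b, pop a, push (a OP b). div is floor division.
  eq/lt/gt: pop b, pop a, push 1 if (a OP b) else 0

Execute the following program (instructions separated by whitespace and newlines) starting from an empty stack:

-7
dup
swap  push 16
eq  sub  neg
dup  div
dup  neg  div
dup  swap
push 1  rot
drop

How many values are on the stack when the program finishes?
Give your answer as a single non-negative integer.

After 'push -7': stack = [-7] (depth 1)
After 'dup': stack = [-7, -7] (depth 2)
After 'swap': stack = [-7, -7] (depth 2)
After 'push 16': stack = [-7, -7, 16] (depth 3)
After 'eq': stack = [-7, 0] (depth 2)
After 'sub': stack = [-7] (depth 1)
After 'neg': stack = [7] (depth 1)
After 'dup': stack = [7, 7] (depth 2)
After 'div': stack = [1] (depth 1)
After 'dup': stack = [1, 1] (depth 2)
After 'neg': stack = [1, -1] (depth 2)
After 'div': stack = [-1] (depth 1)
After 'dup': stack = [-1, -1] (depth 2)
After 'swap': stack = [-1, -1] (depth 2)
After 'push 1': stack = [-1, -1, 1] (depth 3)
After 'rot': stack = [-1, 1, -1] (depth 3)
After 'drop': stack = [-1, 1] (depth 2)

Answer: 2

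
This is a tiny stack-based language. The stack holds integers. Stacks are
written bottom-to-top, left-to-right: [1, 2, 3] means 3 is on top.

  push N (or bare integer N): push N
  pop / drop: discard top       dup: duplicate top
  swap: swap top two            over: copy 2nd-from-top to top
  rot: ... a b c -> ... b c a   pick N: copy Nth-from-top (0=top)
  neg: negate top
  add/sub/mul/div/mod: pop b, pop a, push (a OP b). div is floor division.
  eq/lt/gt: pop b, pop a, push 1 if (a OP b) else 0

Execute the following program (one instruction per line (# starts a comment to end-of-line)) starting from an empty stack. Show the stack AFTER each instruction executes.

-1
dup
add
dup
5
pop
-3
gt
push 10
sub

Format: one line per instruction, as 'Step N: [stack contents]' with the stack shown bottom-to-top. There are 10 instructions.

Step 1: [-1]
Step 2: [-1, -1]
Step 3: [-2]
Step 4: [-2, -2]
Step 5: [-2, -2, 5]
Step 6: [-2, -2]
Step 7: [-2, -2, -3]
Step 8: [-2, 1]
Step 9: [-2, 1, 10]
Step 10: [-2, -9]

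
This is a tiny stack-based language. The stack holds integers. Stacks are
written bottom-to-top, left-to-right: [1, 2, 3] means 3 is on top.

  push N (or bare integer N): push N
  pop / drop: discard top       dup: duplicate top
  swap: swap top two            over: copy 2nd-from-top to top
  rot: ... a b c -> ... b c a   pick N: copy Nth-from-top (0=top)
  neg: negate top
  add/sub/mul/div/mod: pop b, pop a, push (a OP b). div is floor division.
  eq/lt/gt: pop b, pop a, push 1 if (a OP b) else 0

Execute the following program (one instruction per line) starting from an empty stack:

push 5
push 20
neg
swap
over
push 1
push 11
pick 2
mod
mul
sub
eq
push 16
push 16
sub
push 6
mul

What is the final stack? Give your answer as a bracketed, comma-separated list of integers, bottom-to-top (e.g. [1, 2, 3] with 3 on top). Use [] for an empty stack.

Answer: [-20, 0, 0]

Derivation:
After 'push 5': [5]
After 'push 20': [5, 20]
After 'neg': [5, -20]
After 'swap': [-20, 5]
After 'over': [-20, 5, -20]
After 'push 1': [-20, 5, -20, 1]
After 'push 11': [-20, 5, -20, 1, 11]
After 'pick 2': [-20, 5, -20, 1, 11, -20]
After 'mod': [-20, 5, -20, 1, -9]
After 'mul': [-20, 5, -20, -9]
After 'sub': [-20, 5, -11]
After 'eq': [-20, 0]
After 'push 16': [-20, 0, 16]
After 'push 16': [-20, 0, 16, 16]
After 'sub': [-20, 0, 0]
After 'push 6': [-20, 0, 0, 6]
After 'mul': [-20, 0, 0]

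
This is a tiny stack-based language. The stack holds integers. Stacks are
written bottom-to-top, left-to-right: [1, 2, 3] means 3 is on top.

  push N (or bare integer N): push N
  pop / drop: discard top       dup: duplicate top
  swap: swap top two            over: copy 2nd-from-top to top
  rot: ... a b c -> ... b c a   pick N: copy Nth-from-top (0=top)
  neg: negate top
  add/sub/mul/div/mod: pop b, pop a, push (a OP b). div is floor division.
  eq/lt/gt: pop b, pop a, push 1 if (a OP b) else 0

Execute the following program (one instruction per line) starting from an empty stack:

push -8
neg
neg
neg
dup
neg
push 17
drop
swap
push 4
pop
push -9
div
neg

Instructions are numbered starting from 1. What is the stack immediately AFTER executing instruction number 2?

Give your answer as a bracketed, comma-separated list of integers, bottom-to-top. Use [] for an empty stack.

Answer: [8]

Derivation:
Step 1 ('push -8'): [-8]
Step 2 ('neg'): [8]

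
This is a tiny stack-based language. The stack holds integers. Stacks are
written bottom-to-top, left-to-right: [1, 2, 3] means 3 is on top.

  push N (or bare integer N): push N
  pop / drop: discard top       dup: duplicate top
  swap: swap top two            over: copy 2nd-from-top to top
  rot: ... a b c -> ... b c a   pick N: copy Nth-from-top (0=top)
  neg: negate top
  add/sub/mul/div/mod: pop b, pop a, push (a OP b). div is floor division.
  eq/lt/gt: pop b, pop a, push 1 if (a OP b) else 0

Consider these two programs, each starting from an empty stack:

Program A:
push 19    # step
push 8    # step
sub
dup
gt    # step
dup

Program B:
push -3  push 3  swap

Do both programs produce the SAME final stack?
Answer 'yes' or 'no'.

Answer: no

Derivation:
Program A trace:
  After 'push 19': [19]
  After 'push 8': [19, 8]
  After 'sub': [11]
  After 'dup': [11, 11]
  After 'gt': [0]
  After 'dup': [0, 0]
Program A final stack: [0, 0]

Program B trace:
  After 'push -3': [-3]
  After 'push 3': [-3, 3]
  After 'swap': [3, -3]
Program B final stack: [3, -3]
Same: no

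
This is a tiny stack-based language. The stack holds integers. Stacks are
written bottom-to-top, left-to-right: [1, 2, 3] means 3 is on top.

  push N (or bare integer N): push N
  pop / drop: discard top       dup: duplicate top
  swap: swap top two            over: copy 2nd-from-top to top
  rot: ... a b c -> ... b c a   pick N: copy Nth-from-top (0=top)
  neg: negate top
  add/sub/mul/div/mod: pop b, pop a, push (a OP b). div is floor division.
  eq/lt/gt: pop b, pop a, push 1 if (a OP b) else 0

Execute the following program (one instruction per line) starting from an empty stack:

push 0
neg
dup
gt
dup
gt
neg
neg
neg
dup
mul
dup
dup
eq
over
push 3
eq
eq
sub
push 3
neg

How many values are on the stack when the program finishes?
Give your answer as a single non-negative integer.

After 'push 0': stack = [0] (depth 1)
After 'neg': stack = [0] (depth 1)
After 'dup': stack = [0, 0] (depth 2)
After 'gt': stack = [0] (depth 1)
After 'dup': stack = [0, 0] (depth 2)
After 'gt': stack = [0] (depth 1)
After 'neg': stack = [0] (depth 1)
After 'neg': stack = [0] (depth 1)
After 'neg': stack = [0] (depth 1)
After 'dup': stack = [0, 0] (depth 2)
  ...
After 'dup': stack = [0, 0] (depth 2)
After 'dup': stack = [0, 0, 0] (depth 3)
After 'eq': stack = [0, 1] (depth 2)
After 'over': stack = [0, 1, 0] (depth 3)
After 'push 3': stack = [0, 1, 0, 3] (depth 4)
After 'eq': stack = [0, 1, 0] (depth 3)
After 'eq': stack = [0, 0] (depth 2)
After 'sub': stack = [0] (depth 1)
After 'push 3': stack = [0, 3] (depth 2)
After 'neg': stack = [0, -3] (depth 2)

Answer: 2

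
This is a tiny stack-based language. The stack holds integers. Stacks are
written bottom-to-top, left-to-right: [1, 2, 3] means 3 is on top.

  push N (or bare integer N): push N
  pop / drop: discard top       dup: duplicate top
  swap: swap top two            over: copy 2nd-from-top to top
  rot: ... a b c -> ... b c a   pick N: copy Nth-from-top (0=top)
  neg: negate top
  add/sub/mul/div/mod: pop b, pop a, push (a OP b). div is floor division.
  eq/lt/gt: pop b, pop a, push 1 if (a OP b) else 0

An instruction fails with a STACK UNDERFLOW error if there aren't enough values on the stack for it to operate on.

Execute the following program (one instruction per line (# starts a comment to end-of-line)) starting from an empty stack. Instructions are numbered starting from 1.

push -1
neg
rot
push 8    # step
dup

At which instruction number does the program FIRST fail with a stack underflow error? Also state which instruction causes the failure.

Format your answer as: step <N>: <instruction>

Step 1 ('push -1'): stack = [-1], depth = 1
Step 2 ('neg'): stack = [1], depth = 1
Step 3 ('rot'): needs 3 value(s) but depth is 1 — STACK UNDERFLOW

Answer: step 3: rot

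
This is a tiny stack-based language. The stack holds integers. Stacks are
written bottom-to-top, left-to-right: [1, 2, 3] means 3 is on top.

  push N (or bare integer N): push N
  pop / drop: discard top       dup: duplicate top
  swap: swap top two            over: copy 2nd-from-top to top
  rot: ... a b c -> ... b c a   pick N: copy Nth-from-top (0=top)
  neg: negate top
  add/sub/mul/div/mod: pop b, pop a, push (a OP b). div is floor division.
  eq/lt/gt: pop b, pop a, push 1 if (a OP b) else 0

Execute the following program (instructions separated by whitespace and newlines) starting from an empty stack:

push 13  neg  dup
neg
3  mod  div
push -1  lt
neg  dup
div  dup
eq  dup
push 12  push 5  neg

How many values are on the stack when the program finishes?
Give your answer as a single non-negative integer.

Answer: 4

Derivation:
After 'push 13': stack = [13] (depth 1)
After 'neg': stack = [-13] (depth 1)
After 'dup': stack = [-13, -13] (depth 2)
After 'neg': stack = [-13, 13] (depth 2)
After 'push 3': stack = [-13, 13, 3] (depth 3)
After 'mod': stack = [-13, 1] (depth 2)
After 'div': stack = [-13] (depth 1)
After 'push -1': stack = [-13, -1] (depth 2)
After 'lt': stack = [1] (depth 1)
After 'neg': stack = [-1] (depth 1)
After 'dup': stack = [-1, -1] (depth 2)
After 'div': stack = [1] (depth 1)
After 'dup': stack = [1, 1] (depth 2)
After 'eq': stack = [1] (depth 1)
After 'dup': stack = [1, 1] (depth 2)
After 'push 12': stack = [1, 1, 12] (depth 3)
After 'push 5': stack = [1, 1, 12, 5] (depth 4)
After 'neg': stack = [1, 1, 12, -5] (depth 4)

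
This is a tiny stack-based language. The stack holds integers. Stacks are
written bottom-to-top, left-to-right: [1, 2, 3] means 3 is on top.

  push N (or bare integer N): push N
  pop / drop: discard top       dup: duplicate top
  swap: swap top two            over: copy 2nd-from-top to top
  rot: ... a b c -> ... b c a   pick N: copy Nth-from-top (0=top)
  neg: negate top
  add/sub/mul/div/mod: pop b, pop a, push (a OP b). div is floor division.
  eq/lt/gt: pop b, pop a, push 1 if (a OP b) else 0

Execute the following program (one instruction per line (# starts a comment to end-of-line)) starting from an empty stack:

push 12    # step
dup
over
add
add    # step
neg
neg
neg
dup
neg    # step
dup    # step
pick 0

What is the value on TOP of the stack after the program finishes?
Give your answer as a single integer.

After 'push 12': [12]
After 'dup': [12, 12]
After 'over': [12, 12, 12]
After 'add': [12, 24]
After 'add': [36]
After 'neg': [-36]
After 'neg': [36]
After 'neg': [-36]
After 'dup': [-36, -36]
After 'neg': [-36, 36]
After 'dup': [-36, 36, 36]
After 'pick 0': [-36, 36, 36, 36]

Answer: 36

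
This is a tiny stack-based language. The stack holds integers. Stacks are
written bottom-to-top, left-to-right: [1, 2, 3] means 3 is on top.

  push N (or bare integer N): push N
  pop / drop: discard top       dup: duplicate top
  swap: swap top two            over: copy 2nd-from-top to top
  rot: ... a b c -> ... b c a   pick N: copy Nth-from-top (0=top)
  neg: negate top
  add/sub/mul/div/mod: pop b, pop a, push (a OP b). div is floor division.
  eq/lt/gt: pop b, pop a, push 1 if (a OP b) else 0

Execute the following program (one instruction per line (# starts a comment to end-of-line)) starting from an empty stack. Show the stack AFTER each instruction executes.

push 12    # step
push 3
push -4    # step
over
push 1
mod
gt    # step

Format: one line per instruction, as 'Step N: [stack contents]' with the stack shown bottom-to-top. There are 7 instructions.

Step 1: [12]
Step 2: [12, 3]
Step 3: [12, 3, -4]
Step 4: [12, 3, -4, 3]
Step 5: [12, 3, -4, 3, 1]
Step 6: [12, 3, -4, 0]
Step 7: [12, 3, 0]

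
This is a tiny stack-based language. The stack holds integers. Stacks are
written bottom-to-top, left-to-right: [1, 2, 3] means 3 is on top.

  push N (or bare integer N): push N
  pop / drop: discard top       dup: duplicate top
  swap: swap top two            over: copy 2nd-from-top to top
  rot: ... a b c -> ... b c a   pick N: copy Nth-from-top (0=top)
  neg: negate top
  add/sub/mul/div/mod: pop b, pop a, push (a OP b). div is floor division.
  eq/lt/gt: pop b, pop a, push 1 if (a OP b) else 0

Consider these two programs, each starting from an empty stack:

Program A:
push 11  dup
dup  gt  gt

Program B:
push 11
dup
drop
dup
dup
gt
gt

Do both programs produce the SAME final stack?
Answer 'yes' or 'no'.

Program A trace:
  After 'push 11': [11]
  After 'dup': [11, 11]
  After 'dup': [11, 11, 11]
  After 'gt': [11, 0]
  After 'gt': [1]
Program A final stack: [1]

Program B trace:
  After 'push 11': [11]
  After 'dup': [11, 11]
  After 'drop': [11]
  After 'dup': [11, 11]
  After 'dup': [11, 11, 11]
  After 'gt': [11, 0]
  After 'gt': [1]
Program B final stack: [1]
Same: yes

Answer: yes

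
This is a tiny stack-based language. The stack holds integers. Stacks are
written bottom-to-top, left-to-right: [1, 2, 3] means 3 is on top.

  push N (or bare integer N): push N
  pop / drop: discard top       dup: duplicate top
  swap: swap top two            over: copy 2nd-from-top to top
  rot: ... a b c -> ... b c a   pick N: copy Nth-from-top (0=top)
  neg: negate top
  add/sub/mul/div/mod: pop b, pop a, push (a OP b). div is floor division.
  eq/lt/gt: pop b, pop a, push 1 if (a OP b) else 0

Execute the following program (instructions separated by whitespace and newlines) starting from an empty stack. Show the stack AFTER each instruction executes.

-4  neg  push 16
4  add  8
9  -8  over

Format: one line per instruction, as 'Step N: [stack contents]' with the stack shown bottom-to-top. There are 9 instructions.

Step 1: [-4]
Step 2: [4]
Step 3: [4, 16]
Step 4: [4, 16, 4]
Step 5: [4, 20]
Step 6: [4, 20, 8]
Step 7: [4, 20, 8, 9]
Step 8: [4, 20, 8, 9, -8]
Step 9: [4, 20, 8, 9, -8, 9]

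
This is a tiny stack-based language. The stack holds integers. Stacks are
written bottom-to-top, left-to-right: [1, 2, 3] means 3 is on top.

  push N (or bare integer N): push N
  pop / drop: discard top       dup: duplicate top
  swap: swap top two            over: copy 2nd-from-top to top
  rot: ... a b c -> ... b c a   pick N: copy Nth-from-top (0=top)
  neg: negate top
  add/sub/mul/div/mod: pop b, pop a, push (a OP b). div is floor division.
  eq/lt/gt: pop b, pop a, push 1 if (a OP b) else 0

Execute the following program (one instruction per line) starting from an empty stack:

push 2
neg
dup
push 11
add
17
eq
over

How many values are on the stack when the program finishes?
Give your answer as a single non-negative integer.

After 'push 2': stack = [2] (depth 1)
After 'neg': stack = [-2] (depth 1)
After 'dup': stack = [-2, -2] (depth 2)
After 'push 11': stack = [-2, -2, 11] (depth 3)
After 'add': stack = [-2, 9] (depth 2)
After 'push 17': stack = [-2, 9, 17] (depth 3)
After 'eq': stack = [-2, 0] (depth 2)
After 'over': stack = [-2, 0, -2] (depth 3)

Answer: 3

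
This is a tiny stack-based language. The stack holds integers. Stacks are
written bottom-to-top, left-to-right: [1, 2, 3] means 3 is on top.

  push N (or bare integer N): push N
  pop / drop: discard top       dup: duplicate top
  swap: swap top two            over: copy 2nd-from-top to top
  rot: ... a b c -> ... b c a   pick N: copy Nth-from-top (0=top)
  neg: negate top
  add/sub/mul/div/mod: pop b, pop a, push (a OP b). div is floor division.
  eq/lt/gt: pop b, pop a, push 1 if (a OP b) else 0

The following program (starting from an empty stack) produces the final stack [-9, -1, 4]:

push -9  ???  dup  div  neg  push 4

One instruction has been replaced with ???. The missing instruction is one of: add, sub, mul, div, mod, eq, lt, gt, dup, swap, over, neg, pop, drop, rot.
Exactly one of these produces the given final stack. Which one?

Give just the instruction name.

Answer: dup

Derivation:
Stack before ???: [-9]
Stack after ???:  [-9, -9]
The instruction that transforms [-9] -> [-9, -9] is: dup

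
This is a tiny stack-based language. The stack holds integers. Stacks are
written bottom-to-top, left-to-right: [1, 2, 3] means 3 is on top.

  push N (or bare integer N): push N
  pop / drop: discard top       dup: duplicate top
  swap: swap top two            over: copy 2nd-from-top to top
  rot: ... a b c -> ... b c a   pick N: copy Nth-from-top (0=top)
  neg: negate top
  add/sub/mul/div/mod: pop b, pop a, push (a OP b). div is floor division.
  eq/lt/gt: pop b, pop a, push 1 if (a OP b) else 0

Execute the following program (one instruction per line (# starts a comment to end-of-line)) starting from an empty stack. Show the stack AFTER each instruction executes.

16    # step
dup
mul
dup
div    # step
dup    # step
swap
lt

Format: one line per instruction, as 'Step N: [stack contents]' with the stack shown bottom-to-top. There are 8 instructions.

Step 1: [16]
Step 2: [16, 16]
Step 3: [256]
Step 4: [256, 256]
Step 5: [1]
Step 6: [1, 1]
Step 7: [1, 1]
Step 8: [0]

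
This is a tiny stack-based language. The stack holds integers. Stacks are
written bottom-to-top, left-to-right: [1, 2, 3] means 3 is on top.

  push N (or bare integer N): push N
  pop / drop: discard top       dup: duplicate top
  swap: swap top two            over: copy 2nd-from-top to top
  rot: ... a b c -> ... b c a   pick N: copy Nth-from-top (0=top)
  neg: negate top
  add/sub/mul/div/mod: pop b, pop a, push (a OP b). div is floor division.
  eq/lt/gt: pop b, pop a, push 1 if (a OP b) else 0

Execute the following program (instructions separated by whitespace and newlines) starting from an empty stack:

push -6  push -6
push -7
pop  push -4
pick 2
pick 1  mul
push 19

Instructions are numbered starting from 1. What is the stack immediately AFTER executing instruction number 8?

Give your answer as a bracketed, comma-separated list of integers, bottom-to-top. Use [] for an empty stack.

Step 1 ('push -6'): [-6]
Step 2 ('push -6'): [-6, -6]
Step 3 ('push -7'): [-6, -6, -7]
Step 4 ('pop'): [-6, -6]
Step 5 ('push -4'): [-6, -6, -4]
Step 6 ('pick 2'): [-6, -6, -4, -6]
Step 7 ('pick 1'): [-6, -6, -4, -6, -4]
Step 8 ('mul'): [-6, -6, -4, 24]

Answer: [-6, -6, -4, 24]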